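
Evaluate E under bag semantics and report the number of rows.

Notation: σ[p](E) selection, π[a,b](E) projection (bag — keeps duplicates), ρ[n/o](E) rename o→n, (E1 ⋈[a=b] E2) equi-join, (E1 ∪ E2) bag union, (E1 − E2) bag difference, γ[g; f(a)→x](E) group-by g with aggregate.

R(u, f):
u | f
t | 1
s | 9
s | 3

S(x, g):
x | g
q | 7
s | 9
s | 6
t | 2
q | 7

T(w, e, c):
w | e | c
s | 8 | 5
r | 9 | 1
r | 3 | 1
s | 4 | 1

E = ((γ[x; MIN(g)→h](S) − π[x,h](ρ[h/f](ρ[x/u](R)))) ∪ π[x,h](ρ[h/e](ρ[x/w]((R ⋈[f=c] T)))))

Subexpression sizes:
  S → 5
  γ[x; MIN(g)→h](S) → 3
  R → 3
  ρ[x/u](R) → 3
  ρ[h/f](ρ[x/u](R)) → 3
  π[x,h](ρ[h/f](ρ[x/u](R))) → 3
  (γ[x; MIN(g)→h](S) − π[x,h](ρ[h/f](ρ[x/u](R)))) → 3
  R → 3
  T → 4
  (R ⋈[f=c] T) → 3
  ρ[x/w]((R ⋈[f=c] T)) → 3
  ρ[h/e](ρ[x/w]((R ⋈[f=c] T))) → 3
  π[x,h](ρ[h/e](ρ[x/w]((R ⋈[f=c] T)))) → 3
  ((γ[x; MIN(g)→h](S) − π[x,h](ρ[h/f](ρ[x/u](R)))) ∪ π[x,h](ρ[h/e](ρ[x/w]((R ⋈[f=c] T))))) → 6

|E| = 6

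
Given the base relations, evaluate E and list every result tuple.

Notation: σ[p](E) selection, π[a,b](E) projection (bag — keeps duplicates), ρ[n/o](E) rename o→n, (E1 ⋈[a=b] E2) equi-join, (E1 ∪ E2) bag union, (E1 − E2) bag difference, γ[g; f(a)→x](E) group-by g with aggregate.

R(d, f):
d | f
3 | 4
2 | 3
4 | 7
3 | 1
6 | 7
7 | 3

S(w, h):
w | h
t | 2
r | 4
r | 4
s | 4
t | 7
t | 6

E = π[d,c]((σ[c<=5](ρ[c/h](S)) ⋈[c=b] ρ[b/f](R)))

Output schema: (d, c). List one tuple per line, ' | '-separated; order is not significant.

Stepwise |·|:
  S → 6
  ρ[c/h](S) → 6
  σ[c<=5](ρ[c/h](S)) → 4
  R → 6
  ρ[b/f](R) → 6
  (σ[c<=5](ρ[c/h](S)) ⋈[c=b] ρ[b/f](R)) → 3
  π[d,c]((σ[c<=5](ρ[c/h](S)) ⋈[c=b] ρ[b/f](R))) → 3

== RESULT ==
d | c
3 | 4
3 | 4
3 | 4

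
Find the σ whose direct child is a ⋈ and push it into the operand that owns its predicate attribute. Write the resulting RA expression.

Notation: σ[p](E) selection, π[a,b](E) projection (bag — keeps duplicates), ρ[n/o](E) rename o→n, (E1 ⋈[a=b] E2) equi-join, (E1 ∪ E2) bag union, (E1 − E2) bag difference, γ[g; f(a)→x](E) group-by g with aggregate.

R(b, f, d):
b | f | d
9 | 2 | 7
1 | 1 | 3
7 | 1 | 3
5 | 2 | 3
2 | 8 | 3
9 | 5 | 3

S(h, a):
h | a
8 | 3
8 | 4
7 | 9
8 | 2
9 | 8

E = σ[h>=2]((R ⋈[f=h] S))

σ filters on h, owned by the right side.
E' = (R ⋈[f=h] σ[h>=2](S))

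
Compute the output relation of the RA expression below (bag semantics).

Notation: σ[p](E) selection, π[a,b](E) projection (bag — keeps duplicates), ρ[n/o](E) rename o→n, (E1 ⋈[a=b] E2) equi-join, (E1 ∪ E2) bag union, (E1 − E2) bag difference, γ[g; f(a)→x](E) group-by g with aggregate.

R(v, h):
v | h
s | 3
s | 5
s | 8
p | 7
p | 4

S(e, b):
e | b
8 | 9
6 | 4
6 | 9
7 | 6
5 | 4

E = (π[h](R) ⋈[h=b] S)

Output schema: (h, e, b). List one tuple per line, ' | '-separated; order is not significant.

Row counts bottom-up:
  R → 5
  π[h](R) → 5
  S → 5
  (π[h](R) ⋈[h=b] S) → 2

== RESULT ==
h | e | b
4 | 5 | 4
4 | 6 | 4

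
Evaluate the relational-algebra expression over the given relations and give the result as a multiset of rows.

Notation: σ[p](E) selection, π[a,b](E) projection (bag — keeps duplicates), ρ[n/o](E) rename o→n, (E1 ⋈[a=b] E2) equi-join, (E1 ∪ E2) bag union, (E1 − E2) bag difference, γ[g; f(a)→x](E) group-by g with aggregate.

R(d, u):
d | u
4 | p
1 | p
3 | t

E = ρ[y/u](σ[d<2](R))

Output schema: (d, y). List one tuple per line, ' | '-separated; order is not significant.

Subexpression sizes:
  R → 3
  σ[d<2](R) → 1
  ρ[y/u](σ[d<2](R)) → 1

== RESULT ==
d | y
1 | p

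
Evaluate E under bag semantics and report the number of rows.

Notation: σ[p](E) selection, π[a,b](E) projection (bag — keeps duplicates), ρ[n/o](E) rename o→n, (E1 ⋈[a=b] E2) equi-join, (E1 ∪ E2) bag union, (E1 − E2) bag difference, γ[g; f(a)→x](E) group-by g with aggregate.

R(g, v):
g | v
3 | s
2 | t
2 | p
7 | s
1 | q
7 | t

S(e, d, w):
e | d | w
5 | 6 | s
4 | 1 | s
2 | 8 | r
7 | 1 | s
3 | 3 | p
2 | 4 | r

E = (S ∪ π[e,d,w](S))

Per-node cardinality:
  S → 6
  S → 6
  π[e,d,w](S) → 6
  (S ∪ π[e,d,w](S)) → 12

|E| = 12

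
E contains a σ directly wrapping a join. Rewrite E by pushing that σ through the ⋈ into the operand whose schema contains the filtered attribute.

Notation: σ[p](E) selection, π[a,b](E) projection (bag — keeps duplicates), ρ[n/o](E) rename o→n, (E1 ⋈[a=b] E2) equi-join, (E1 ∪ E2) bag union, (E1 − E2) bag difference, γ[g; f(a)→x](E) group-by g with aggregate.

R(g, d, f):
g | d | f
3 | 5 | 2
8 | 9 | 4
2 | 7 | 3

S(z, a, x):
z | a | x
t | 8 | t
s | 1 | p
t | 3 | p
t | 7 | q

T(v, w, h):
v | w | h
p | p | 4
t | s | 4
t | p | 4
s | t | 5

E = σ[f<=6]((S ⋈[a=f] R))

σ filters on f, owned by the right side.
E' = (S ⋈[a=f] σ[f<=6](R))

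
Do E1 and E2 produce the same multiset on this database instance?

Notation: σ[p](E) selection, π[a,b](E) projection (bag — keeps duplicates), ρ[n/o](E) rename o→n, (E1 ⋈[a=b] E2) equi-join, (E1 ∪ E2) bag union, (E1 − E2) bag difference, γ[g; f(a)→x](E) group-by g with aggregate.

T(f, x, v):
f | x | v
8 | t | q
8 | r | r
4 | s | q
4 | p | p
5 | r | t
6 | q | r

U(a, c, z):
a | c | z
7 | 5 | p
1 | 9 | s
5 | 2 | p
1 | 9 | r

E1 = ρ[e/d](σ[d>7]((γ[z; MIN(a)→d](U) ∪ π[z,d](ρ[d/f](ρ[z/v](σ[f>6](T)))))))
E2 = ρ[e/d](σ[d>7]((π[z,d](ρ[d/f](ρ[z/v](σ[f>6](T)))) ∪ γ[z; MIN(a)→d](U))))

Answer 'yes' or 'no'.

E1 row counts bottom-up:
  U → 4
  γ[z; MIN(a)→d](U) → 3
  T → 6
  σ[f>6](T) → 2
  ρ[z/v](σ[f>6](T)) → 2
  ρ[d/f](ρ[z/v](σ[f>6](T))) → 2
  π[z,d](ρ[d/f](ρ[z/v](σ[f>6](T)))) → 2
  (γ[z; MIN(a)→d](U) ∪ π[z,d](ρ[d/f](ρ[z/v](σ[f>6](T))))) → 5
  σ[d>7]((γ[z; MIN(a)→d](U) ∪ π[z,d](ρ[d/f](ρ[z/v](σ[f>6](T)))))) → 2
  ρ[e/d](σ[d>7]((γ[z; MIN(a)→d](U) ∪ π[z,d](ρ[d/f](ρ[z/v](σ[f>6](T))))))) → 2
E2 row counts bottom-up:
  T → 6
  σ[f>6](T) → 2
  ρ[z/v](σ[f>6](T)) → 2
  ρ[d/f](ρ[z/v](σ[f>6](T))) → 2
  π[z,d](ρ[d/f](ρ[z/v](σ[f>6](T)))) → 2
  U → 4
  γ[z; MIN(a)→d](U) → 3
  (π[z,d](ρ[d/f](ρ[z/v](σ[f>6](T)))) ∪ γ[z; MIN(a)→d](U)) → 5
  σ[d>7]((π[z,d](ρ[d/f](ρ[z/v](σ[f>6](T)))) ∪ γ[z; MIN(a)→d](U))) → 2
  ρ[e/d](σ[d>7]((π[z,d](ρ[d/f](ρ[z/v](σ[f>6](T)))) ∪ γ[z; MIN(a)→d](U)))) → 2

E1 and E2 produce the same multiset:
z | e
q | 8
r | 8

yes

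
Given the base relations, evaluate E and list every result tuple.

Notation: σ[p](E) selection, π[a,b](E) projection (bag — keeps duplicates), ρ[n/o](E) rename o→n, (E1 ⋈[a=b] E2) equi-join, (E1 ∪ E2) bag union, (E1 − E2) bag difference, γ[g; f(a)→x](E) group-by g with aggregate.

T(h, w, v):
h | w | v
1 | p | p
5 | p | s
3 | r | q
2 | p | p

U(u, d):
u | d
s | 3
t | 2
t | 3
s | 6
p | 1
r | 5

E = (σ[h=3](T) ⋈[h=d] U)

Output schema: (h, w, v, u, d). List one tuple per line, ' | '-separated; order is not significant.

Stepwise |·|:
  T → 4
  σ[h=3](T) → 1
  U → 6
  (σ[h=3](T) ⋈[h=d] U) → 2

== RESULT ==
h | w | v | u | d
3 | r | q | s | 3
3 | r | q | t | 3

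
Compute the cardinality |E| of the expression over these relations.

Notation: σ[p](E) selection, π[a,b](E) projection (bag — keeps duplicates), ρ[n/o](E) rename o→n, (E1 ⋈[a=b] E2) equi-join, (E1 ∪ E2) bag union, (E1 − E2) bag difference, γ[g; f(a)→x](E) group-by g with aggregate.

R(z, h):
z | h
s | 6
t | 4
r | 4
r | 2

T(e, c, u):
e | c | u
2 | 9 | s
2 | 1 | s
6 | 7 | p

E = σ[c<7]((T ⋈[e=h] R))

Row counts bottom-up:
  T → 3
  R → 4
  (T ⋈[e=h] R) → 3
  σ[c<7]((T ⋈[e=h] R)) → 1

|E| = 1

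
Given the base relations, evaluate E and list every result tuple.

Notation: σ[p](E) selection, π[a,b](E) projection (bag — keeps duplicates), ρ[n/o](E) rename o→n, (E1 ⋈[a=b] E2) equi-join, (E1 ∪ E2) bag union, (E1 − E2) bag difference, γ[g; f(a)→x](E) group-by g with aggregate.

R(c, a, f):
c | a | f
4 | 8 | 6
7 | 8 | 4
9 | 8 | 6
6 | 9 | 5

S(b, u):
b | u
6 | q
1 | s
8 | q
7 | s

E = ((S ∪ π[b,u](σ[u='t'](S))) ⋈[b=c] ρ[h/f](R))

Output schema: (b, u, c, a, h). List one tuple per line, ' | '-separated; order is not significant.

Row counts bottom-up:
  S → 4
  S → 4
  σ[u='t'](S) → 0
  π[b,u](σ[u='t'](S)) → 0
  (S ∪ π[b,u](σ[u='t'](S))) → 4
  R → 4
  ρ[h/f](R) → 4
  ((S ∪ π[b,u](σ[u='t'](S))) ⋈[b=c] ρ[h/f](R)) → 2

== RESULT ==
b | u | c | a | h
6 | q | 6 | 9 | 5
7 | s | 7 | 8 | 4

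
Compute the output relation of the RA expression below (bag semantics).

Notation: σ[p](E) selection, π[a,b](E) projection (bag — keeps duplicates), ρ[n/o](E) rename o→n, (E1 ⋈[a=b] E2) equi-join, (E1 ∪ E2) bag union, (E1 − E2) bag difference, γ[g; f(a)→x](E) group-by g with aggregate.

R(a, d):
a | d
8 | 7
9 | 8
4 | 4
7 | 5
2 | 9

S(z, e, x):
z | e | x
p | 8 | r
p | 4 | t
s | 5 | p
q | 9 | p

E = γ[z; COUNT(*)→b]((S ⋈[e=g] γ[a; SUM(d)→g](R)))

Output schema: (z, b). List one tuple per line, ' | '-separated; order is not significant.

Row counts bottom-up:
  S → 4
  R → 5
  γ[a; SUM(d)→g](R) → 5
  (S ⋈[e=g] γ[a; SUM(d)→g](R)) → 4
  γ[z; COUNT(*)→b]((S ⋈[e=g] γ[a; SUM(d)→g](R))) → 3

== RESULT ==
z | b
p | 2
q | 1
s | 1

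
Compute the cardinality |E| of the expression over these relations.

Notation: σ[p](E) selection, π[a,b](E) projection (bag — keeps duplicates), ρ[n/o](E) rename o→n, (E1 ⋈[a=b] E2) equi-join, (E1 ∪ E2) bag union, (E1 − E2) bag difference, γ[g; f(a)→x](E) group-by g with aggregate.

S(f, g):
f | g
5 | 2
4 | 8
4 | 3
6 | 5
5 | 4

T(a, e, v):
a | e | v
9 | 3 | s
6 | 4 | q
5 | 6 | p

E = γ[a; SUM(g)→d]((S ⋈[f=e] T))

Per-node cardinality:
  S → 5
  T → 3
  (S ⋈[f=e] T) → 3
  γ[a; SUM(g)→d]((S ⋈[f=e] T)) → 2

|E| = 2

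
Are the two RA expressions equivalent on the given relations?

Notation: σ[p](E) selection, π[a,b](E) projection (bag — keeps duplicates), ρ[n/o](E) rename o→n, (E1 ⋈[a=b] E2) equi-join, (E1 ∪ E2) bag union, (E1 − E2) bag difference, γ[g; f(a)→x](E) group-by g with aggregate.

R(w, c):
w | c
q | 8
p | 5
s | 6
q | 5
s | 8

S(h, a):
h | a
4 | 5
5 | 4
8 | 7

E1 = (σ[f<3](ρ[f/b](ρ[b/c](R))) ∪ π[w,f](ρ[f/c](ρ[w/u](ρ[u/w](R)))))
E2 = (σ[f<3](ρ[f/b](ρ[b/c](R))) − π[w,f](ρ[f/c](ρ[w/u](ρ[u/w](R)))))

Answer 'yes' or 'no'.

E1 stepwise |·|:
  R → 5
  ρ[b/c](R) → 5
  ρ[f/b](ρ[b/c](R)) → 5
  σ[f<3](ρ[f/b](ρ[b/c](R))) → 0
  R → 5
  ρ[u/w](R) → 5
  ρ[w/u](ρ[u/w](R)) → 5
  ρ[f/c](ρ[w/u](ρ[u/w](R))) → 5
  π[w,f](ρ[f/c](ρ[w/u](ρ[u/w](R)))) → 5
  (σ[f<3](ρ[f/b](ρ[b/c](R))) ∪ π[w,f](ρ[f/c](ρ[w/u](ρ[u/w](R))))) → 5
E2 stepwise |·|:
  R → 5
  ρ[b/c](R) → 5
  ρ[f/b](ρ[b/c](R)) → 5
  σ[f<3](ρ[f/b](ρ[b/c](R))) → 0
  R → 5
  ρ[u/w](R) → 5
  ρ[w/u](ρ[u/w](R)) → 5
  ρ[f/c](ρ[w/u](ρ[u/w](R))) → 5
  π[w,f](ρ[f/c](ρ[w/u](ρ[u/w](R)))) → 5
  (σ[f<3](ρ[f/b](ρ[b/c](R))) − π[w,f](ρ[f/c](ρ[w/u](ρ[u/w](R))))) → 0

E1 result:
w | f
p | 5
q | 5
q | 8
s | 6
s | 8
E2 result:
w | f
(0 rows)
Witness: ('q', 8) appears 1× in E1 but 0× in E2.

no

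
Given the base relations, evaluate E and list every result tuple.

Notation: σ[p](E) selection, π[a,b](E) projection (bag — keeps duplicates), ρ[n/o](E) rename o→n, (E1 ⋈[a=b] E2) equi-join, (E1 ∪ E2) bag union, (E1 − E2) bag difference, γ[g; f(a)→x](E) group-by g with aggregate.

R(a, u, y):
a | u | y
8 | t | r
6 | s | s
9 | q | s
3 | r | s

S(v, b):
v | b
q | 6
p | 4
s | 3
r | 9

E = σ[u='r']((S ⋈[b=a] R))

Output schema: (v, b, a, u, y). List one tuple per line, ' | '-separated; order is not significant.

Subexpression sizes:
  S → 4
  R → 4
  (S ⋈[b=a] R) → 3
  σ[u='r']((S ⋈[b=a] R)) → 1

== RESULT ==
v | b | a | u | y
s | 3 | 3 | r | s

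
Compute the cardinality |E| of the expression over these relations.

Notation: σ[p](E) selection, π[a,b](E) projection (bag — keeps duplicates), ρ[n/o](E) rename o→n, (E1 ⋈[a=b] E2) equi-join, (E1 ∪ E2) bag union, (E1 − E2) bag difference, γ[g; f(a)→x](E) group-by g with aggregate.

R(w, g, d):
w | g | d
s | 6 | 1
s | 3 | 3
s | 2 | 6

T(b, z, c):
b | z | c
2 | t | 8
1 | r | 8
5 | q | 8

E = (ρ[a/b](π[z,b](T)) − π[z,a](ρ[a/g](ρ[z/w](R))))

Row counts bottom-up:
  T → 3
  π[z,b](T) → 3
  ρ[a/b](π[z,b](T)) → 3
  R → 3
  ρ[z/w](R) → 3
  ρ[a/g](ρ[z/w](R)) → 3
  π[z,a](ρ[a/g](ρ[z/w](R))) → 3
  (ρ[a/b](π[z,b](T)) − π[z,a](ρ[a/g](ρ[z/w](R)))) → 3

|E| = 3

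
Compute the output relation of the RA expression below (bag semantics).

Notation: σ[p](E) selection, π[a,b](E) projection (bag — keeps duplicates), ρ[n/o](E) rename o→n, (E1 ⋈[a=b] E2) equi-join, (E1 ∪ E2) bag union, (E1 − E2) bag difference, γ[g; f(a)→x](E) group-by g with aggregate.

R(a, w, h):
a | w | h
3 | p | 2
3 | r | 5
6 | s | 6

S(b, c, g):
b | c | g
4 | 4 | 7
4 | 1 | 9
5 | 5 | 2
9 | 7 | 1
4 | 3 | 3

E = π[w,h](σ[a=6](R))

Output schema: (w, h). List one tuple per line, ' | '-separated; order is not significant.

Stepwise |·|:
  R → 3
  σ[a=6](R) → 1
  π[w,h](σ[a=6](R)) → 1

== RESULT ==
w | h
s | 6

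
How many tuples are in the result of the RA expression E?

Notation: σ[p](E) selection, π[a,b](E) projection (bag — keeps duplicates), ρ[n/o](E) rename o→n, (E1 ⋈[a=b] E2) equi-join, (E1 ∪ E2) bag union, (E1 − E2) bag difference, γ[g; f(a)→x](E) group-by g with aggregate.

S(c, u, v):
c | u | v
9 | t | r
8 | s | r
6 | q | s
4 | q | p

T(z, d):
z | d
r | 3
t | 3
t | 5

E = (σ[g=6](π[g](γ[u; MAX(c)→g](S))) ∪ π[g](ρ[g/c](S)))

Per-node cardinality:
  S → 4
  γ[u; MAX(c)→g](S) → 3
  π[g](γ[u; MAX(c)→g](S)) → 3
  σ[g=6](π[g](γ[u; MAX(c)→g](S))) → 1
  S → 4
  ρ[g/c](S) → 4
  π[g](ρ[g/c](S)) → 4
  (σ[g=6](π[g](γ[u; MAX(c)→g](S))) ∪ π[g](ρ[g/c](S))) → 5

|E| = 5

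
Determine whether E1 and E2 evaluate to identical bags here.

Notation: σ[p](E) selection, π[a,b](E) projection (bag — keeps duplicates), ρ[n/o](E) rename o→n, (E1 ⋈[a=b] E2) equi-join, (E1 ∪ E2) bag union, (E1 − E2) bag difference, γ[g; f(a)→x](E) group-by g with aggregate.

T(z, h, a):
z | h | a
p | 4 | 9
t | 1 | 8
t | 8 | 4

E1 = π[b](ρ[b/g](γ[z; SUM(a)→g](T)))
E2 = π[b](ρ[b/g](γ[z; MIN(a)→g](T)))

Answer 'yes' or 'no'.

E1 stepwise |·|:
  T → 3
  γ[z; SUM(a)→g](T) → 2
  ρ[b/g](γ[z; SUM(a)→g](T)) → 2
  π[b](ρ[b/g](γ[z; SUM(a)→g](T))) → 2
E2 stepwise |·|:
  T → 3
  γ[z; MIN(a)→g](T) → 2
  ρ[b/g](γ[z; MIN(a)→g](T)) → 2
  π[b](ρ[b/g](γ[z; MIN(a)→g](T))) → 2

E1 result:
b
9
12
E2 result:
b
4
9
Witness: (12,) appears 1× in E1 but 0× in E2.

no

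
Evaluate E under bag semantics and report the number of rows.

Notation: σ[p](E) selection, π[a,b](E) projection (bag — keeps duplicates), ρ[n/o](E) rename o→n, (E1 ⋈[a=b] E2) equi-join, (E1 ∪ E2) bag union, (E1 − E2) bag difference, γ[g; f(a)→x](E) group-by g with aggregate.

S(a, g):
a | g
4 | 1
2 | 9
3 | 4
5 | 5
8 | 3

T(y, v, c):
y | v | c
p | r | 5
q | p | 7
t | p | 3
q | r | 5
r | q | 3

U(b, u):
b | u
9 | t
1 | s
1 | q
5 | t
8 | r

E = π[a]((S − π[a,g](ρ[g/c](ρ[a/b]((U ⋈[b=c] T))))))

Subexpression sizes:
  S → 5
  U → 5
  T → 5
  (U ⋈[b=c] T) → 2
  ρ[a/b]((U ⋈[b=c] T)) → 2
  ρ[g/c](ρ[a/b]((U ⋈[b=c] T))) → 2
  π[a,g](ρ[g/c](ρ[a/b]((U ⋈[b=c] T)))) → 2
  (S − π[a,g](ρ[g/c](ρ[a/b]((U ⋈[b=c] T))))) → 4
  π[a]((S − π[a,g](ρ[g/c](ρ[a/b]((U ⋈[b=c] T)))))) → 4

|E| = 4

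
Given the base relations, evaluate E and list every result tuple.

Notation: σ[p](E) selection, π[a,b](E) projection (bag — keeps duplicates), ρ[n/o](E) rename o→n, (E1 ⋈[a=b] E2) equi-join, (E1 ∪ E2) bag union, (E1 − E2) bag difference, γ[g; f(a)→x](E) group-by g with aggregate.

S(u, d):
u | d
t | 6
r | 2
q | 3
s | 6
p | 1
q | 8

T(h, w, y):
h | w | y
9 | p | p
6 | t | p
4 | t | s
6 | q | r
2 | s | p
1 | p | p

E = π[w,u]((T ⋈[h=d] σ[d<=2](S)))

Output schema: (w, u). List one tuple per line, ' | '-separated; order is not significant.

Per-node cardinality:
  T → 6
  S → 6
  σ[d<=2](S) → 2
  (T ⋈[h=d] σ[d<=2](S)) → 2
  π[w,u]((T ⋈[h=d] σ[d<=2](S))) → 2

== RESULT ==
w | u
p | p
s | r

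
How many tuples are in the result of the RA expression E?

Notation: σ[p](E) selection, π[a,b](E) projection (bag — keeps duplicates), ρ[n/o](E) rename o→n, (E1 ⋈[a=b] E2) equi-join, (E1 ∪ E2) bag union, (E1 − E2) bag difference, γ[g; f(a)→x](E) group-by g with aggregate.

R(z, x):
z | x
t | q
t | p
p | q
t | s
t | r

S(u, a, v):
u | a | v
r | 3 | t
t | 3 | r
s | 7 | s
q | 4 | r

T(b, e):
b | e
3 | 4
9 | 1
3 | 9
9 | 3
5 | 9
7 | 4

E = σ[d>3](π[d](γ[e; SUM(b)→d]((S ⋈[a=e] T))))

Per-node cardinality:
  S → 4
  T → 6
  (S ⋈[a=e] T) → 4
  γ[e; SUM(b)→d]((S ⋈[a=e] T)) → 2
  π[d](γ[e; SUM(b)→d]((S ⋈[a=e] T))) → 2
  σ[d>3](π[d](γ[e; SUM(b)→d]((S ⋈[a=e] T)))) → 2

|E| = 2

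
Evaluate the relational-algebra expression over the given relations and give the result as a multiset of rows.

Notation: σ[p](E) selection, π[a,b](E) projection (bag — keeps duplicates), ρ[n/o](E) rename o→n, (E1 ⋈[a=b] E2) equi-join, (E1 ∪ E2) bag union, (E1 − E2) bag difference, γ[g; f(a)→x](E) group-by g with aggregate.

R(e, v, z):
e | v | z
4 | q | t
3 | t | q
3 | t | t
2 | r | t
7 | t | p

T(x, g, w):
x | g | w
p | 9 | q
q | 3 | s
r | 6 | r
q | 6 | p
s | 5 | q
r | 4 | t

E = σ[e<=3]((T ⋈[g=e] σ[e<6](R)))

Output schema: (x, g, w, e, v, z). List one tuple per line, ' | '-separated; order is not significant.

Stepwise |·|:
  T → 6
  R → 5
  σ[e<6](R) → 4
  (T ⋈[g=e] σ[e<6](R)) → 3
  σ[e<=3]((T ⋈[g=e] σ[e<6](R))) → 2

== RESULT ==
x | g | w | e | v | z
q | 3 | s | 3 | t | q
q | 3 | s | 3 | t | t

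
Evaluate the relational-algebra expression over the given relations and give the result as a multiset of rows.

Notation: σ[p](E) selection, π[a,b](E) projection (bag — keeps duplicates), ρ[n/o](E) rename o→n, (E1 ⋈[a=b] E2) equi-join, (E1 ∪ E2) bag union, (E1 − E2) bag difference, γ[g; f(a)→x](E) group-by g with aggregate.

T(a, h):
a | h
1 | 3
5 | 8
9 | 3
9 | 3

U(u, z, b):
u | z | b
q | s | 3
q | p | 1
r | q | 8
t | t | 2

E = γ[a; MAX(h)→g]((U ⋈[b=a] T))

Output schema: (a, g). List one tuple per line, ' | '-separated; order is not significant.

Subexpression sizes:
  U → 4
  T → 4
  (U ⋈[b=a] T) → 1
  γ[a; MAX(h)→g]((U ⋈[b=a] T)) → 1

== RESULT ==
a | g
1 | 3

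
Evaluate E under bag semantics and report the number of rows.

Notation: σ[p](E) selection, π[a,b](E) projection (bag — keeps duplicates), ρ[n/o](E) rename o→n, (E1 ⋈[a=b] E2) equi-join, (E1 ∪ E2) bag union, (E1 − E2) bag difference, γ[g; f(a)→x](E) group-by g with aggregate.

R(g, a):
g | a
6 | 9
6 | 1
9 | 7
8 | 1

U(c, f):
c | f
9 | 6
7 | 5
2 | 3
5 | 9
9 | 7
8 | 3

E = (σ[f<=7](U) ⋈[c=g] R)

Per-node cardinality:
  U → 6
  σ[f<=7](U) → 5
  R → 4
  (σ[f<=7](U) ⋈[c=g] R) → 3

|E| = 3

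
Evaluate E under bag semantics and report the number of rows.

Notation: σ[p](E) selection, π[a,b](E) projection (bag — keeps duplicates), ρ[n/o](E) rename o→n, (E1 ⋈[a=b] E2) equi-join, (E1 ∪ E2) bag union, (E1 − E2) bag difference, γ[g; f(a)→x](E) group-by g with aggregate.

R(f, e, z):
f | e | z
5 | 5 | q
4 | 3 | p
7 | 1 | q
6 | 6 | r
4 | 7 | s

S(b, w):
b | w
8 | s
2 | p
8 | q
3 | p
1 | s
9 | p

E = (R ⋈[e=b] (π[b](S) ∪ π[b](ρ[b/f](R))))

Row counts bottom-up:
  R → 5
  S → 6
  π[b](S) → 6
  R → 5
  ρ[b/f](R) → 5
  π[b](ρ[b/f](R)) → 5
  (π[b](S) ∪ π[b](ρ[b/f](R))) → 11
  (R ⋈[e=b] (π[b](S) ∪ π[b](ρ[b/f](R)))) → 5

|E| = 5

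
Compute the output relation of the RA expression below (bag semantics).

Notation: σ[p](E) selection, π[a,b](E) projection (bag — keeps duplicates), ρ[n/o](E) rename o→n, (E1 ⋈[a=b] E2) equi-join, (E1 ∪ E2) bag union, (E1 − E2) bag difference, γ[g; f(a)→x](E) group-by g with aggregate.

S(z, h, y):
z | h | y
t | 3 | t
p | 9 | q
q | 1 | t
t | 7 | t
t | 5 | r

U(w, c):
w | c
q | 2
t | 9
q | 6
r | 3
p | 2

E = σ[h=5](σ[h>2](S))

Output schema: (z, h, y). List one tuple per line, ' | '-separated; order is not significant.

Per-node cardinality:
  S → 5
  σ[h>2](S) → 4
  σ[h=5](σ[h>2](S)) → 1

== RESULT ==
z | h | y
t | 5 | r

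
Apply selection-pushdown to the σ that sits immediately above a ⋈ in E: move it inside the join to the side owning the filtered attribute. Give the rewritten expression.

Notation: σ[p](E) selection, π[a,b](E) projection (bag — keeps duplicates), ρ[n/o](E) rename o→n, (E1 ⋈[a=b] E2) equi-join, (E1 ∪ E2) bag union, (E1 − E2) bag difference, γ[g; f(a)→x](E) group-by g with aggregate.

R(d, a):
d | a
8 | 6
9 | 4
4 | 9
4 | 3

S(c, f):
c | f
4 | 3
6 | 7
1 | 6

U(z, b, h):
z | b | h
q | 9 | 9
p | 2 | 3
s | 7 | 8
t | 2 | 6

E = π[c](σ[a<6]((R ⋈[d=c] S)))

σ filters on a, owned by the left side.
E' = π[c]((σ[a<6](R) ⋈[d=c] S))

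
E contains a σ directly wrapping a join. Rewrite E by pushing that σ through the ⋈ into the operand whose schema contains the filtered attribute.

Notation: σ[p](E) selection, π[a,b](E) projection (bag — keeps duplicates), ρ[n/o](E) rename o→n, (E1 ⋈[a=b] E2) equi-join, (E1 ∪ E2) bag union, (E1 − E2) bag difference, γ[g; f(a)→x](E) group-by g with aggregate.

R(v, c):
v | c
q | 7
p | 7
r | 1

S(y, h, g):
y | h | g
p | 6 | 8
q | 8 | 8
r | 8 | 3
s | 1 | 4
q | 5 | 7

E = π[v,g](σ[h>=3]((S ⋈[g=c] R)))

σ filters on h, owned by the left side.
E' = π[v,g]((σ[h>=3](S) ⋈[g=c] R))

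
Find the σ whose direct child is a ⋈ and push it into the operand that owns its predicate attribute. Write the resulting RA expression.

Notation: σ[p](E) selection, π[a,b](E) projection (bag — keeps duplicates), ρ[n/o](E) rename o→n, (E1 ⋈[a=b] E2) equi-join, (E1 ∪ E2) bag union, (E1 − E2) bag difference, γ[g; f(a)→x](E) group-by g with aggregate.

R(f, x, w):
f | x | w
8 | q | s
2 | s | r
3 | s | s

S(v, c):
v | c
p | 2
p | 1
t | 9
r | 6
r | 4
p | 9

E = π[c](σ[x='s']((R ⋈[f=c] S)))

σ filters on x, owned by the left side.
E' = π[c]((σ[x='s'](R) ⋈[f=c] S))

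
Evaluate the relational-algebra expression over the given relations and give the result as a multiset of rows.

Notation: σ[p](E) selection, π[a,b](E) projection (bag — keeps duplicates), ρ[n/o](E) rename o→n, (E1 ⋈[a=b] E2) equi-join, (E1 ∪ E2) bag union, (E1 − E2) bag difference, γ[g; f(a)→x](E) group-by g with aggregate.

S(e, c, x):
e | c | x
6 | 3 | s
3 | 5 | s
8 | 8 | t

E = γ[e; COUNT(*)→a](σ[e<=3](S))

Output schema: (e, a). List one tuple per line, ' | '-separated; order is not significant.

Subexpression sizes:
  S → 3
  σ[e<=3](S) → 1
  γ[e; COUNT(*)→a](σ[e<=3](S)) → 1

== RESULT ==
e | a
3 | 1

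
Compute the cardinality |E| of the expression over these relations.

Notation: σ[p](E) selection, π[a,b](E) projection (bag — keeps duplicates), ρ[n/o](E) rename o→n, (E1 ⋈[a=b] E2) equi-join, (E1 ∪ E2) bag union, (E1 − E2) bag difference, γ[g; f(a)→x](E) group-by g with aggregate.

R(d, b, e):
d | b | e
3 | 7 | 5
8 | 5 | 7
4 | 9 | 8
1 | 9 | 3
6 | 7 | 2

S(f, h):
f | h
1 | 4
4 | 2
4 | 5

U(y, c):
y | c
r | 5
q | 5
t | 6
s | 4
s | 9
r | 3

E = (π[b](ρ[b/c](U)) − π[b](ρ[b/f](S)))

Row counts bottom-up:
  U → 6
  ρ[b/c](U) → 6
  π[b](ρ[b/c](U)) → 6
  S → 3
  ρ[b/f](S) → 3
  π[b](ρ[b/f](S)) → 3
  (π[b](ρ[b/c](U)) − π[b](ρ[b/f](S))) → 5

|E| = 5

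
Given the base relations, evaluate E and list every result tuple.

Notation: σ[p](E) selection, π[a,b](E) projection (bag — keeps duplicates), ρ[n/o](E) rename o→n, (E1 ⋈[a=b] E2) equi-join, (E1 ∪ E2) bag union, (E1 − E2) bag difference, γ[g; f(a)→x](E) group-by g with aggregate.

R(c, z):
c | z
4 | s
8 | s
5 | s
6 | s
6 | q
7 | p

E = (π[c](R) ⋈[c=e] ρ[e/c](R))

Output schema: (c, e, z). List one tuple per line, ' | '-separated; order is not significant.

Subexpression sizes:
  R → 6
  π[c](R) → 6
  R → 6
  ρ[e/c](R) → 6
  (π[c](R) ⋈[c=e] ρ[e/c](R)) → 8

== RESULT ==
c | e | z
4 | 4 | s
5 | 5 | s
6 | 6 | q
6 | 6 | q
6 | 6 | s
6 | 6 | s
7 | 7 | p
8 | 8 | s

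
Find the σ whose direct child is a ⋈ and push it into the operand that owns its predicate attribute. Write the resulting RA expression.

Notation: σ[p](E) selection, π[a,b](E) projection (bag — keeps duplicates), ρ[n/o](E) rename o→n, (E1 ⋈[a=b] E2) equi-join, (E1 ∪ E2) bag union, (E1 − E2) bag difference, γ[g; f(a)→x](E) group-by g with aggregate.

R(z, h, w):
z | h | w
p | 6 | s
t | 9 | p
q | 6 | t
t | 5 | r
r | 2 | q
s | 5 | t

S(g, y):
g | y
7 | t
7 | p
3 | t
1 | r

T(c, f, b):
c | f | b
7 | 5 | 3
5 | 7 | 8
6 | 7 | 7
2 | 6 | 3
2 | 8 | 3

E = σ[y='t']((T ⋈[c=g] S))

σ filters on y, owned by the right side.
E' = (T ⋈[c=g] σ[y='t'](S))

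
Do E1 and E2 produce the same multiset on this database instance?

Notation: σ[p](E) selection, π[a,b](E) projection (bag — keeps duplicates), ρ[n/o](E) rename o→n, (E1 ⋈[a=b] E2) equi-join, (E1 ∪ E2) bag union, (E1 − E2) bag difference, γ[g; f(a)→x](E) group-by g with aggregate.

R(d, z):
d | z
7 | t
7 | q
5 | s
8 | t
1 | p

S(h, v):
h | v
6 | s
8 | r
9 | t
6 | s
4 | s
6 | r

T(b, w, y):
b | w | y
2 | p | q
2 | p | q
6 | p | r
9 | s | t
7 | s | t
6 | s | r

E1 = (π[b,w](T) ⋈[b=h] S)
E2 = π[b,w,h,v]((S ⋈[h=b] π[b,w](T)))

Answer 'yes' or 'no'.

E1 row counts bottom-up:
  T → 6
  π[b,w](T) → 6
  S → 6
  (π[b,w](T) ⋈[b=h] S) → 7
E2 row counts bottom-up:
  S → 6
  T → 6
  π[b,w](T) → 6
  (S ⋈[h=b] π[b,w](T)) → 7
  π[b,w,h,v]((S ⋈[h=b] π[b,w](T))) → 7

E1 and E2 produce the same multiset:
b | w | h | v
6 | p | 6 | r
6 | p | 6 | s
6 | p | 6 | s
6 | s | 6 | r
6 | s | 6 | s
6 | s | 6 | s
9 | s | 9 | t

yes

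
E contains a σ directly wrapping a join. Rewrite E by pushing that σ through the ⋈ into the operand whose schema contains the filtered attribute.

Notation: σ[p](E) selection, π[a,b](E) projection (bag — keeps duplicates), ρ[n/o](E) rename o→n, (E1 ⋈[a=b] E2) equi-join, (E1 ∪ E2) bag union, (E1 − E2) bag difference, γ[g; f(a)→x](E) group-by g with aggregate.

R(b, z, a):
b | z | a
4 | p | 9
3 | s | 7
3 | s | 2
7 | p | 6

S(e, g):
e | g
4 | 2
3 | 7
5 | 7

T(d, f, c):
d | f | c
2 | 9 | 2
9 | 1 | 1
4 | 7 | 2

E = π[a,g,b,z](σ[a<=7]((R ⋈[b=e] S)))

σ filters on a, owned by the left side.
E' = π[a,g,b,z]((σ[a<=7](R) ⋈[b=e] S))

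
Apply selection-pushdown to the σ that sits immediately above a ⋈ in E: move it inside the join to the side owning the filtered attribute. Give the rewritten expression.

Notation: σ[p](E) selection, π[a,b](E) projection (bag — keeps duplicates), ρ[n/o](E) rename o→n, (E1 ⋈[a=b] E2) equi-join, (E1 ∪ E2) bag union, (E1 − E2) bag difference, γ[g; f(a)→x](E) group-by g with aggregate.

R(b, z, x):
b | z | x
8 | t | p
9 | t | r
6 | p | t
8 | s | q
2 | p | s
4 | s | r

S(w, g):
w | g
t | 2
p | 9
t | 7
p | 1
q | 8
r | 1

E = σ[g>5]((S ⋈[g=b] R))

σ filters on g, owned by the left side.
E' = (σ[g>5](S) ⋈[g=b] R)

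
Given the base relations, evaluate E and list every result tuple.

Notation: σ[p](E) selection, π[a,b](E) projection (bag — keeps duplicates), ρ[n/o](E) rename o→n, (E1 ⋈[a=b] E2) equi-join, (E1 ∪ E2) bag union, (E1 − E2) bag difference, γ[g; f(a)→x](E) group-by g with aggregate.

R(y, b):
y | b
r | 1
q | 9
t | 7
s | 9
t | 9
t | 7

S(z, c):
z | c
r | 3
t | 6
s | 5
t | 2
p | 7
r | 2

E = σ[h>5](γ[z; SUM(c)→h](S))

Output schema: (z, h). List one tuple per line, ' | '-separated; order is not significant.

Subexpression sizes:
  S → 6
  γ[z; SUM(c)→h](S) → 4
  σ[h>5](γ[z; SUM(c)→h](S)) → 2

== RESULT ==
z | h
p | 7
t | 8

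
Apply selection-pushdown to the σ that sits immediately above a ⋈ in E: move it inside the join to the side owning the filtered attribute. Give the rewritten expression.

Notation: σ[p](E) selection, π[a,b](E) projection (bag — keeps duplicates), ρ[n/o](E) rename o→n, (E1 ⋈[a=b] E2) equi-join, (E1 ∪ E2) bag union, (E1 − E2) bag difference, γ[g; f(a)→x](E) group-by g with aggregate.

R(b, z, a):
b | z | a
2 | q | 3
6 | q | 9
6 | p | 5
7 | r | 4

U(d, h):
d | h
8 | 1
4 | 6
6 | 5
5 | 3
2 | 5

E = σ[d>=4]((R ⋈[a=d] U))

σ filters on d, owned by the right side.
E' = (R ⋈[a=d] σ[d>=4](U))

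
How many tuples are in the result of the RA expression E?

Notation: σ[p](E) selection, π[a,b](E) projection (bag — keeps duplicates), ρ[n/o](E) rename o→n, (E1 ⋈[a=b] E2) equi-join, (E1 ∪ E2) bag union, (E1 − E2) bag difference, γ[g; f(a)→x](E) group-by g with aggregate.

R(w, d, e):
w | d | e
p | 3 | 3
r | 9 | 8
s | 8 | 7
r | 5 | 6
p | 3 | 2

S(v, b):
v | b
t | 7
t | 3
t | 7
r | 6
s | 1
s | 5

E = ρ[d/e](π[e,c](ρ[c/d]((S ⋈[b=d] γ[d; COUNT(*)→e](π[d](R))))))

Per-node cardinality:
  S → 6
  R → 5
  π[d](R) → 5
  γ[d; COUNT(*)→e](π[d](R)) → 4
  (S ⋈[b=d] γ[d; COUNT(*)→e](π[d](R))) → 2
  ρ[c/d]((S ⋈[b=d] γ[d; COUNT(*)→e](π[d](R)))) → 2
  π[e,c](ρ[c/d]((S ⋈[b=d] γ[d; COUNT(*)→e](π[d](R))))) → 2
  ρ[d/e](π[e,c](ρ[c/d]((S ⋈[b=d] γ[d; COUNT(*)→e](π[d](R)))))) → 2

|E| = 2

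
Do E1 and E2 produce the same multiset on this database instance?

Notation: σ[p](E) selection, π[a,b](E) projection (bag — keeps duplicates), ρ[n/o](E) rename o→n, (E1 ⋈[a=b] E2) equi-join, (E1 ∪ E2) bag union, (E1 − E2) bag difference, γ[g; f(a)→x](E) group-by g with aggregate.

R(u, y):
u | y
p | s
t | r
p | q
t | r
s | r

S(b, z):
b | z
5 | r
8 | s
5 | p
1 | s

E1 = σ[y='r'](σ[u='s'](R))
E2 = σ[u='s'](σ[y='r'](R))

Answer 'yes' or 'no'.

E1 stepwise |·|:
  R → 5
  σ[u='s'](R) → 1
  σ[y='r'](σ[u='s'](R)) → 1
E2 stepwise |·|:
  R → 5
  σ[y='r'](R) → 3
  σ[u='s'](σ[y='r'](R)) → 1

E1 and E2 produce the same multiset:
u | y
s | r

yes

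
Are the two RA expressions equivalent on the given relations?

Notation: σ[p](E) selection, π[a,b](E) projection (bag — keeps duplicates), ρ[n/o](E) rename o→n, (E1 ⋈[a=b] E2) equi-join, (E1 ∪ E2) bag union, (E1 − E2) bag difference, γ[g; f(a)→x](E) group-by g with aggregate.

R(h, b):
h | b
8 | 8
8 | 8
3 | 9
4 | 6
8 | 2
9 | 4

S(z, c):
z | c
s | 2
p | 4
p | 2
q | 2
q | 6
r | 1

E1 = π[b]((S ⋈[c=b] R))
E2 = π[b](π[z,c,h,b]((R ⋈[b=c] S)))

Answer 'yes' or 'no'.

E1 row counts bottom-up:
  S → 6
  R → 6
  (S ⋈[c=b] R) → 5
  π[b]((S ⋈[c=b] R)) → 5
E2 row counts bottom-up:
  R → 6
  S → 6
  (R ⋈[b=c] S) → 5
  π[z,c,h,b]((R ⋈[b=c] S)) → 5
  π[b](π[z,c,h,b]((R ⋈[b=c] S))) → 5

E1 and E2 produce the same multiset:
b
2
2
2
4
6

yes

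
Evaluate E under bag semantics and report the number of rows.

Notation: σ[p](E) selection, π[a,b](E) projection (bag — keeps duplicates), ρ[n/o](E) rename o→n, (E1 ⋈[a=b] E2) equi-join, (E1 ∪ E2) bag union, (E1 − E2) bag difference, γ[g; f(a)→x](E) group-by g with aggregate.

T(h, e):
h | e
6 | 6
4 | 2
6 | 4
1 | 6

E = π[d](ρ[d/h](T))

Per-node cardinality:
  T → 4
  ρ[d/h](T) → 4
  π[d](ρ[d/h](T)) → 4

|E| = 4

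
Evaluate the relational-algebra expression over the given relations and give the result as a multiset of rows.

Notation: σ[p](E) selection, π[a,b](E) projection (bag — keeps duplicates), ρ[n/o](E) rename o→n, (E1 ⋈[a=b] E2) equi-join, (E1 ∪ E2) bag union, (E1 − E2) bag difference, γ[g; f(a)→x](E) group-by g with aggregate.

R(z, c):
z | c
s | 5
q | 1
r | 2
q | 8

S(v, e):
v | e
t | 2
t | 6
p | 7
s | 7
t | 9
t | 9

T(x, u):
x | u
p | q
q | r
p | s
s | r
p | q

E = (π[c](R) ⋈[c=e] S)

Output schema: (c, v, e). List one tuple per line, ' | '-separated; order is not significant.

Stepwise |·|:
  R → 4
  π[c](R) → 4
  S → 6
  (π[c](R) ⋈[c=e] S) → 1

== RESULT ==
c | v | e
2 | t | 2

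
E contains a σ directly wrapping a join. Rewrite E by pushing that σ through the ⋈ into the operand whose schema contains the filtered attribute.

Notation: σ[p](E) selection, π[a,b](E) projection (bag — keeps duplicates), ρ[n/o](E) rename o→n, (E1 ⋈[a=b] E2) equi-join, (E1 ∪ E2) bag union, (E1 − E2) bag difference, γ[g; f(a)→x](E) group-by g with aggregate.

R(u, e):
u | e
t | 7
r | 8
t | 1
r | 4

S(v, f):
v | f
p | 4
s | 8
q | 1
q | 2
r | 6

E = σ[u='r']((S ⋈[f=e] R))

σ filters on u, owned by the right side.
E' = (S ⋈[f=e] σ[u='r'](R))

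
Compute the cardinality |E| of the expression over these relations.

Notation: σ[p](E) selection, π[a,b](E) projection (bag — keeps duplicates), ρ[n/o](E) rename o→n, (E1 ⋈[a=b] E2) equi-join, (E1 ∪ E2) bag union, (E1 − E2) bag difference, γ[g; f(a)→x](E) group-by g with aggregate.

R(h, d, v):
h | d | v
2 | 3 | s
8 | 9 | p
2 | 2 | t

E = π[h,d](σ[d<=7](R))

Per-node cardinality:
  R → 3
  σ[d<=7](R) → 2
  π[h,d](σ[d<=7](R)) → 2

|E| = 2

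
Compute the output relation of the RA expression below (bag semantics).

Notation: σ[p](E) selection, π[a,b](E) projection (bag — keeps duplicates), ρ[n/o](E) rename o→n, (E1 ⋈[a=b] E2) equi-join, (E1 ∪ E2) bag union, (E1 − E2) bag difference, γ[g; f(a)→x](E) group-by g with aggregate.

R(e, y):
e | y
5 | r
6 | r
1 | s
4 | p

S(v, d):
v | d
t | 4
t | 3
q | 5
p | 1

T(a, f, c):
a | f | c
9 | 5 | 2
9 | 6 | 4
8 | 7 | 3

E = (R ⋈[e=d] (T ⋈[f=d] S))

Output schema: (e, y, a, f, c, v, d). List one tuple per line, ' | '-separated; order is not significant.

Row counts bottom-up:
  R → 4
  T → 3
  S → 4
  (T ⋈[f=d] S) → 1
  (R ⋈[e=d] (T ⋈[f=d] S)) → 1

== RESULT ==
e | y | a | f | c | v | d
5 | r | 9 | 5 | 2 | q | 5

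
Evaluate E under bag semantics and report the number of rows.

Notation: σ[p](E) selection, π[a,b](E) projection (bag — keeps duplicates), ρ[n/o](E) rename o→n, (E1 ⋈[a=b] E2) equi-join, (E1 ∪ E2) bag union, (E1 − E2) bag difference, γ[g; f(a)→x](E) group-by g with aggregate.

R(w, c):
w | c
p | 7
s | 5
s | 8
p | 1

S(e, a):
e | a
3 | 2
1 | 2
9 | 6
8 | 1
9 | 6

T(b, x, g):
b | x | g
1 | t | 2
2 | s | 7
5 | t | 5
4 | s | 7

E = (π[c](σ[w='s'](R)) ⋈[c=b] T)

Subexpression sizes:
  R → 4
  σ[w='s'](R) → 2
  π[c](σ[w='s'](R)) → 2
  T → 4
  (π[c](σ[w='s'](R)) ⋈[c=b] T) → 1

|E| = 1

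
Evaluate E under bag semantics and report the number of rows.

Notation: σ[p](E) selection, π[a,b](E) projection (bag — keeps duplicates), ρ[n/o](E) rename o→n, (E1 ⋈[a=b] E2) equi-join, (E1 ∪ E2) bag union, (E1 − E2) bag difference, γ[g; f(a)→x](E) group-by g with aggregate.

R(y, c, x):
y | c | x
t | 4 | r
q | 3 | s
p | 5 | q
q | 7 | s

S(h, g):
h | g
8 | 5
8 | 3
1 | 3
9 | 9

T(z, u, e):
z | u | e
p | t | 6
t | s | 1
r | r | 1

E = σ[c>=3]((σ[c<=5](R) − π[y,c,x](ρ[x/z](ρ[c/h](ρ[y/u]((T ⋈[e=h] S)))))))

Subexpression sizes:
  R → 4
  σ[c<=5](R) → 3
  T → 3
  S → 4
  (T ⋈[e=h] S) → 2
  ρ[y/u]((T ⋈[e=h] S)) → 2
  ρ[c/h](ρ[y/u]((T ⋈[e=h] S))) → 2
  ρ[x/z](ρ[c/h](ρ[y/u]((T ⋈[e=h] S)))) → 2
  π[y,c,x](ρ[x/z](ρ[c/h](ρ[y/u]((T ⋈[e=h] S))))) → 2
  (σ[c<=5](R) − π[y,c,x](ρ[x/z](ρ[c/h](ρ[y/u]((T ⋈[e=h] S)))))) → 3
  σ[c>=3]((σ[c<=5](R) − π[y,c,x](ρ[x/z](ρ[c/h](ρ[y/u]((T ⋈[e=h] S))))))) → 3

|E| = 3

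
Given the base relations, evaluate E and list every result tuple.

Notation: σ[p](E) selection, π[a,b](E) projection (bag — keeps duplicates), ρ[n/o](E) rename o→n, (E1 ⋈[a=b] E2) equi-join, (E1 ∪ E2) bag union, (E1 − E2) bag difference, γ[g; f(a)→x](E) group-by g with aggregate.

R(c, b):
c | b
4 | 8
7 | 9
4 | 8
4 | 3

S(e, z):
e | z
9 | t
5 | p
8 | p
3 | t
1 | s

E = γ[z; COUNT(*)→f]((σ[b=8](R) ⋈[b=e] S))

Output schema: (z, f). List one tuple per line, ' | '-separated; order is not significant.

Subexpression sizes:
  R → 4
  σ[b=8](R) → 2
  S → 5
  (σ[b=8](R) ⋈[b=e] S) → 2
  γ[z; COUNT(*)→f]((σ[b=8](R) ⋈[b=e] S)) → 1

== RESULT ==
z | f
p | 2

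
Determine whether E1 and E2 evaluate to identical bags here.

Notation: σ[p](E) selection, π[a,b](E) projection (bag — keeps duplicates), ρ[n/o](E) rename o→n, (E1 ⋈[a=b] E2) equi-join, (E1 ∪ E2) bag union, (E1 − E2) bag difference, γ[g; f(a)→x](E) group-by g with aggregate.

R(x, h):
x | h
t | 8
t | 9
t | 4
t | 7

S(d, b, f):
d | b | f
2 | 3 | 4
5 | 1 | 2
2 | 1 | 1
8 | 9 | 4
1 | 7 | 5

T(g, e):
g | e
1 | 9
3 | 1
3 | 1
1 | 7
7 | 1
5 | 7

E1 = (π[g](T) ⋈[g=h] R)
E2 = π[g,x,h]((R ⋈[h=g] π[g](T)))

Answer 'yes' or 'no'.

E1 stepwise |·|:
  T → 6
  π[g](T) → 6
  R → 4
  (π[g](T) ⋈[g=h] R) → 1
E2 stepwise |·|:
  R → 4
  T → 6
  π[g](T) → 6
  (R ⋈[h=g] π[g](T)) → 1
  π[g,x,h]((R ⋈[h=g] π[g](T))) → 1

E1 and E2 produce the same multiset:
g | x | h
7 | t | 7

yes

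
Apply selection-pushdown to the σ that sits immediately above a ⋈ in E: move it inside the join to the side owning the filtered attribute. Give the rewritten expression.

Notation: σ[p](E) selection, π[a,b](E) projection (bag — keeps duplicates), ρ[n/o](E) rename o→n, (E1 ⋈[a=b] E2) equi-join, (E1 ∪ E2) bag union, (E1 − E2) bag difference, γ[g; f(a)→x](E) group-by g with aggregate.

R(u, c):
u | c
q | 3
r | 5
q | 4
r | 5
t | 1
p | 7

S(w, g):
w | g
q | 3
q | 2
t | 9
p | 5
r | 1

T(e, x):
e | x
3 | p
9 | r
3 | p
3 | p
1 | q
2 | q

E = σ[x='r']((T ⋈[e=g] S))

σ filters on x, owned by the left side.
E' = (σ[x='r'](T) ⋈[e=g] S)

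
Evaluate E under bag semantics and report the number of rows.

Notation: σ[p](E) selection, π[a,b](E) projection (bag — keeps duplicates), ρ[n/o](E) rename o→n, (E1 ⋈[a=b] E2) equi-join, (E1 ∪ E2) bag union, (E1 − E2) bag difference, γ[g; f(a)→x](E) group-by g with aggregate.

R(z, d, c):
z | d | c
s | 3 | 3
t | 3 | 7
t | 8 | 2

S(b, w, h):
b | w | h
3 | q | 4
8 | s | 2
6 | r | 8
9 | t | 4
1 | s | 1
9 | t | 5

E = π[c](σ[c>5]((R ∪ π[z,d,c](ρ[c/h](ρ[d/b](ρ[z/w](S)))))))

Row counts bottom-up:
  R → 3
  S → 6
  ρ[z/w](S) → 6
  ρ[d/b](ρ[z/w](S)) → 6
  ρ[c/h](ρ[d/b](ρ[z/w](S))) → 6
  π[z,d,c](ρ[c/h](ρ[d/b](ρ[z/w](S)))) → 6
  (R ∪ π[z,d,c](ρ[c/h](ρ[d/b](ρ[z/w](S))))) → 9
  σ[c>5]((R ∪ π[z,d,c](ρ[c/h](ρ[d/b](ρ[z/w](S)))))) → 2
  π[c](σ[c>5]((R ∪ π[z,d,c](ρ[c/h](ρ[d/b](ρ[z/w](S))))))) → 2

|E| = 2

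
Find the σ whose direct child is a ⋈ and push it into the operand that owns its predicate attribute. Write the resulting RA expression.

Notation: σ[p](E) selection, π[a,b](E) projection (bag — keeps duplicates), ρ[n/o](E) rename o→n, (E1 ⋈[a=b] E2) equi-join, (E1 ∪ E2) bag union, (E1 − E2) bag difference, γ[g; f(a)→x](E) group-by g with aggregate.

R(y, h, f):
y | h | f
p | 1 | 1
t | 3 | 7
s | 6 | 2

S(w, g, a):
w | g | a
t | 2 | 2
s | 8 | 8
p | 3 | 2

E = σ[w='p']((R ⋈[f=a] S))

σ filters on w, owned by the right side.
E' = (R ⋈[f=a] σ[w='p'](S))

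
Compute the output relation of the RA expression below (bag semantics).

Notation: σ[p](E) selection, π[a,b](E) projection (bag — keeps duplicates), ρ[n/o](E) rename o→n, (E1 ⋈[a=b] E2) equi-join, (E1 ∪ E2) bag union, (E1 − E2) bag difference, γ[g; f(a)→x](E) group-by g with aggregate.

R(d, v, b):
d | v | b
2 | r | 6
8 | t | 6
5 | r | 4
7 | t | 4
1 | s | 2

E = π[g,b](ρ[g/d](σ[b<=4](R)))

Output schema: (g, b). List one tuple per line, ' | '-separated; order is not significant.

Row counts bottom-up:
  R → 5
  σ[b<=4](R) → 3
  ρ[g/d](σ[b<=4](R)) → 3
  π[g,b](ρ[g/d](σ[b<=4](R))) → 3

== RESULT ==
g | b
1 | 2
5 | 4
7 | 4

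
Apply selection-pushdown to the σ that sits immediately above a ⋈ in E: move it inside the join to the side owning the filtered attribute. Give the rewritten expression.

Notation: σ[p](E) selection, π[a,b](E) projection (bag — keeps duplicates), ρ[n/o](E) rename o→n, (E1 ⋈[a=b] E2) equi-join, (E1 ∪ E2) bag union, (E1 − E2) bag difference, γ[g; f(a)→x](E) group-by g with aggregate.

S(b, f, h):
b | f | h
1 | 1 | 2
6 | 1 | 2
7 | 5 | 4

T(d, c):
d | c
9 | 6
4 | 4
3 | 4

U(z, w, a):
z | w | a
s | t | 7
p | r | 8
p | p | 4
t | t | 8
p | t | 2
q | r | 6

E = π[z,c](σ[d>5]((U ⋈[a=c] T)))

σ filters on d, owned by the right side.
E' = π[z,c]((U ⋈[a=c] σ[d>5](T)))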